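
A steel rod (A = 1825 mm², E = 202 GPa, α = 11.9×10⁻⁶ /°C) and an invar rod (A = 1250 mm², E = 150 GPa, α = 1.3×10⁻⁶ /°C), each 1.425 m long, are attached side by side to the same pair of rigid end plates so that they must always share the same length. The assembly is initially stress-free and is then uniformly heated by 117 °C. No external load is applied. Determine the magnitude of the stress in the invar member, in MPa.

Equilibrium of a rigid end plate with no external load gives equal and opposite internal forces ±P in the two members. Since α_{steel} > α_{invar}, heating drives the steel into compression and the invar into tension.
Setting the final lengths equal and cancelling L: (α₁ − α₂)ΔT = P/(A₁E₁) + P/(A₂E₂).
|α₁ − α₂|·ΔT = 10.6×10⁻⁶ × 117 = 0.00124.
1/(A₁E₁) + 1/(A₂E₂) = 1/(1825×202×10³) + 1/(1250×150×10³) = 8.046×10⁻⁹ N⁻¹.
So P = 0.00124 / 8.046×10⁻⁹ = 154.1 kN.
σ_{invar} = P/A₂ = 154100/1250 = 123.3 MPa, tensile.

σ ≈ 123 MPa (tensile)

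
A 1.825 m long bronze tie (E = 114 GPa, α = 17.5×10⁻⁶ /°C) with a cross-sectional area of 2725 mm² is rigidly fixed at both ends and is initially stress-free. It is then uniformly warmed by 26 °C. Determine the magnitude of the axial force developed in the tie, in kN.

Full restraint means ε = 0, so the stress is σ = EαΔT = 114×10³ × 17.5×10⁻⁶ × 26 = 51.87 MPa.
P = AEαΔT = 2725 × 114×10³ × 17.5×10⁻⁶ × 26 = 141.3 kN (compressive).

P ≈ 141 kN (compressive)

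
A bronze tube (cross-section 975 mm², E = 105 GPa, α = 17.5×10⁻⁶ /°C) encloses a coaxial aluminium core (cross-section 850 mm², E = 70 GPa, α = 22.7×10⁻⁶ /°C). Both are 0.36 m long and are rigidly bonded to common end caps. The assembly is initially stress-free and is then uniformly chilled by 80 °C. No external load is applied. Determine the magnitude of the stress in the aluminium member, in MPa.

Both members must finish at the same length. With the larger α, the aluminium tends to over-contract; the plates restrain it, putting the aluminium in tension and the bronze in compression. With no external load the two internal forces are equal and opposite, magnitude P.
Equating the net (thermal + elastic) strains gives |α₁ − α₂|·ΔT = P·[1/(A₁E₁) + 1/(A₂E₂)].
|α₁ − α₂|·ΔT = 5.2×10⁻⁶ × 80 = 0.000416.
1/(A₁E₁) + 1/(A₂E₂) = 1/(975×105×10³) + 1/(850×70×10³) = 2.657×10⁻⁸ N⁻¹.
P = 0.000416 / 2.657×10⁻⁸ = 15650 N = 15.65 kN.
σ_{aluminium} = P/A₂ = 15650/850 = 18.42 MPa, tensile.

σ ≈ 18.4 MPa (tensile)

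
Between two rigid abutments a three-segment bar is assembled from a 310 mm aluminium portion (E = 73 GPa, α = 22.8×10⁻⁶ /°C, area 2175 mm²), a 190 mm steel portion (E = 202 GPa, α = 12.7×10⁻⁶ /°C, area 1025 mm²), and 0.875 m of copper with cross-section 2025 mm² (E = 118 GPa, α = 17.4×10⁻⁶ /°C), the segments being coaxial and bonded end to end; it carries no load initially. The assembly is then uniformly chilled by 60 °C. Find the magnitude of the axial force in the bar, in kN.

Free thermal contraction of the whole bar: Σ αᵢΔT Lᵢ = 22.8×10⁻⁶×60×310 + 12.7×10⁻⁶×60×190 + 17.4×10⁻⁶×60×875 = 1.482 mm.
Since the ends are fixed, an axial force P builds up, equal in every segment, with P · Σ Lᵢ/(AᵢEᵢ) = δ_free.
Σ Lᵢ/(AᵢEᵢ) = 310/(2175×73×10³) + 190/(1025×202×10³) + 875/(2025×118×10³) = 6.532×10⁻⁶ mm/N.
P = 1.482 / 6.532×10⁻⁶ = 226900 N = 226.9 kN, tensile.

P ≈ 227 kN (tensile)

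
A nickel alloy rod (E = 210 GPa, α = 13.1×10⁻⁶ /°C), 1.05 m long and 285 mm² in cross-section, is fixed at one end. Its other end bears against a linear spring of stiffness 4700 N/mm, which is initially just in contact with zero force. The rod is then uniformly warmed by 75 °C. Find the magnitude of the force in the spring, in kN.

Free thermal expansion: δ_free = αΔT L = 13.1×10⁻⁶ × 75 × 1050 = 1.032 mm.
Let P be the compressive force at the spring. The rod shortens elastically by PL/(AE) and the spring compresses by P/k; together these equal δ_free.
So P = δ_free / [L/(AE) + 1/k] = 1.032 / [ 1050/(285×210×10³) + 1/(4700) ].
P = 1.032 / 0.0002303 = 4479 N.

P ≈ 4.48 kN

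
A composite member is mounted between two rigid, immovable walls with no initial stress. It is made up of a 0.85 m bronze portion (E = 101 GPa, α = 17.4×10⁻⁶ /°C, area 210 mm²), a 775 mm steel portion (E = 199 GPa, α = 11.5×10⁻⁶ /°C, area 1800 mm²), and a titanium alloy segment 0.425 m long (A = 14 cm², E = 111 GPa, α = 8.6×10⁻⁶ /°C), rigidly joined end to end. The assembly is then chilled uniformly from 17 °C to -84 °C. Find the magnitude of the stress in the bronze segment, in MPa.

σ ≈ 293 MPa (tensile)

With the walls removed the bar would change length by δ_free = Σ αᵢΔT Lᵢ = 17.4×10⁻⁶×101×850 + 11.5×10⁻⁶×101×775 + 8.6×10⁻⁶×101×425 = 2.763 mm.
The rigid supports impose zero overall length change; the single axial force P common to all segments must satisfy P Σ Lᵢ/(AᵢEᵢ) = δ_free.
Σ Lᵢ/(AᵢEᵢ) = 850/(210×101×10³) + 775/(1800×199×10³) + 425/(1400×111×10³) = 4.497×10⁻⁵ mm/N.
P = 2.763 / 4.497×10⁻⁵ = 61440 N = 61.44 kN, tensile.
σ_{bronze} = P / A = 61440 / 210 = 292.6 MPa.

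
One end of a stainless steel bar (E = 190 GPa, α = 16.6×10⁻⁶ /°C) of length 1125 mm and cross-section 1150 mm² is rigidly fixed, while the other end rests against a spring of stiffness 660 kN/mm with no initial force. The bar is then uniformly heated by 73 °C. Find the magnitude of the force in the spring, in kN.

Free thermal expansion: δ_free = αΔT L = 16.6×10⁻⁶ × 73 × 1125 = 1.363 mm.
With a force P in the spring, the elastic change of the bar is PL/(AE) and that of the spring is P/k; compatibility requires their sum to equal δ_free.
So P = δ_free / [L/(AE) + 1/k] = 1.363 / [ 1125/(1150×190×10³) + 1/(660×10³) ].
P = 1.363 / 6.664×10⁻⁶ = 204600 N.

P ≈ 205 kN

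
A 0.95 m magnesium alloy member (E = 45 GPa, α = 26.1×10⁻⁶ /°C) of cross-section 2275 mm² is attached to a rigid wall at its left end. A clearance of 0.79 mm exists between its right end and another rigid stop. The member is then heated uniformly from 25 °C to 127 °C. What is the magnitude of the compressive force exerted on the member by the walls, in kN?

P ≈ 187 kN

Free thermal elongation = αΔT L = 26.1×10⁻⁶ × 102 × 950 = 2.529 mm.
The gap closes (δ_free > 0.79 mm) and the wall then resists a further 2.529 − 0.79 = 1.739 mm of expansion.
Compatibility: PL/(AE) = 1.739 mm, so σ = P/A = E × (1.739/950) = 82.38 MPa.
Force on the wall = σA = 82.38 × 2275 mm² = 187.4 kN.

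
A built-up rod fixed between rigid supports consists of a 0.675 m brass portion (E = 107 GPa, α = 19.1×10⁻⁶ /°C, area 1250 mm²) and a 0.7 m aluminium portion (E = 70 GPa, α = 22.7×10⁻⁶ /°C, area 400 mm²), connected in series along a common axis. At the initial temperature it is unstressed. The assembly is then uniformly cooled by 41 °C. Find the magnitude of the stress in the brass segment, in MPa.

σ ≈ 31.4 MPa (tensile)

If the supports were absent, the total length change would be Σ αᵢΔT Lᵢ = 19.1×10⁻⁶×41×675 + 22.7×10⁻⁶×41×700 = 1.18 mm.
The walls prevent any net length change, so an axial force P (same in every segment) develops. Compatibility: P · Σ Lᵢ/(AᵢEᵢ) = δ_free.
The series flexibility is Σ Lᵢ/(AᵢEᵢ) = 675/(1250×107×10³) + 700/(400×70×10³) = 3.005×10⁻⁵ mm/N.
P = 1.18 / 3.005×10⁻⁵ = 39270 N = 39.27 kN, tensile.
σ_{brass} = P / A = 39270 / 1250 = 31.42 MPa.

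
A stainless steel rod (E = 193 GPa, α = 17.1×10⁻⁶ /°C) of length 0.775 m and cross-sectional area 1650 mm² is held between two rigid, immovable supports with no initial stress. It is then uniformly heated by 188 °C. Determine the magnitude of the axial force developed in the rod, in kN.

P ≈ 1020 kN (compressive)

Full restraint means ε = 0, so the stress is σ = EαΔT = 193×10³ × 17.1×10⁻⁶ × 188 = 620.5 MPa.
P = AEαΔT = 1650 × 193×10³ × 17.1×10⁻⁶ × 188 = 1024 kN (compressive).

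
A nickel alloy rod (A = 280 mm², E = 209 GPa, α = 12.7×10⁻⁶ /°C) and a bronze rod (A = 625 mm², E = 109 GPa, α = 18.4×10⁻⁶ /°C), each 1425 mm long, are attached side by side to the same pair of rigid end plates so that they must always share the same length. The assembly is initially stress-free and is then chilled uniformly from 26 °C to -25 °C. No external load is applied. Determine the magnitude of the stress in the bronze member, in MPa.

σ ≈ 14.6 MPa (tensile)

The bronze has the larger α, so on cooling it would change length more than the nickel alloy if both were free. The rigid plates force a common final length, so the bronze is put into tension and the nickel alloy into compression, with equal and opposite forces P (no external load).
Compatibility of the two members (thermal + elastic change equal): (α₁ − α₂)ΔT = P·[1/(A₁E₁) + 1/(A₂E₂)].
|α₁ − α₂|·ΔT = 5.7×10⁻⁶ × 51 = 0.0002907.
1/(A₁E₁) + 1/(A₂E₂) = 1/(280×209×10³) + 1/(625×109×10³) = 3.177×10⁻⁸ N⁻¹.
So P = 0.0002907 / 3.177×10⁻⁸ = 9.151 kN.
σ_{bronze} = P/A₂ = 9151/625 = 14.64 MPa, tensile.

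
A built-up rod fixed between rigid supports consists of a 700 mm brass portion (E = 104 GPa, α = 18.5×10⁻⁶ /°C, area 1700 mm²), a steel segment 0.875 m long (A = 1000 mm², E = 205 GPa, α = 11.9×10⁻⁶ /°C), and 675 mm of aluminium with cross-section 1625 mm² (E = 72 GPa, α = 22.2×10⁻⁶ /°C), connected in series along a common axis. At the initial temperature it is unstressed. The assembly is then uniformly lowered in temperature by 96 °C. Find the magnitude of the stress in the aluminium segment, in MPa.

σ ≈ 162 MPa (tensile)

With the walls removed the bar would change length by δ_free = Σ αᵢΔT Lᵢ = 18.5×10⁻⁶×96×700 + 11.9×10⁻⁶×96×875 + 22.2×10⁻⁶×96×675 = 3.681 mm.
The walls prevent any net length change, so an axial force P (same in every segment) develops. Compatibility: P · Σ Lᵢ/(AᵢEᵢ) = δ_free.
Σ Lᵢ/(AᵢEᵢ) = 700/(1700×104×10³) + 875/(1000×205×10³) + 675/(1625×72×10³) = 1.4×10⁻⁵ mm/N.
So P = 3.681 / 1.4×10⁻⁵ = 263 kN, tensile.
σ_{aluminium} = P / A = 263000 / 1625 = 161.9 MPa.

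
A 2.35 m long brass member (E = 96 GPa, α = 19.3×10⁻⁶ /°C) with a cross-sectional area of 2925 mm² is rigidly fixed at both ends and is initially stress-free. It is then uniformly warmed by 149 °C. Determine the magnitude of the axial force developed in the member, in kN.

The ends cannot move, so σ = EαΔT = 96×10³ × 19.3×10⁻⁶ × 149 = 276.1 MPa.
Then P = σA = 276.1 × 2925 mm² = 807.5 kN, compressive.

P ≈ 807 kN (compressive)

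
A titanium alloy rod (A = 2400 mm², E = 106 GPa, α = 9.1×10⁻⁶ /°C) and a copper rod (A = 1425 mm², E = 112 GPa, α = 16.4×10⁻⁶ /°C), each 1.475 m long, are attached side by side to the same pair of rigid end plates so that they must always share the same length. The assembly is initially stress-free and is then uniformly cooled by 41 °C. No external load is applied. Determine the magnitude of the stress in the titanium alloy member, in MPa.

Equilibrium of a rigid end plate with no external load gives equal and opposite internal forces ±P in the two members. Since α_{copper} > α_{titanium alloy}, cooling drives the copper into tension and the titanium alloy into compression.
Equating the net (thermal + elastic) strains gives |α₁ − α₂|·ΔT = P·[1/(A₁E₁) + 1/(A₂E₂)].
|α₁ − α₂|·ΔT = 7.3×10⁻⁶ × 41 = 0.0002993.
1/(A₁E₁) + 1/(A₂E₂) = 1/(2400×106×10³) + 1/(1425×112×10³) = 1.02×10⁻⁸ N⁻¹.
P = 0.0002993 / 1.02×10⁻⁸ = 29350 N = 29.35 kN.
σ_{titanium alloy} = P/A₁ = 29350/2400 = 12.23 MPa, compressive.

σ ≈ 12.2 MPa (compressive)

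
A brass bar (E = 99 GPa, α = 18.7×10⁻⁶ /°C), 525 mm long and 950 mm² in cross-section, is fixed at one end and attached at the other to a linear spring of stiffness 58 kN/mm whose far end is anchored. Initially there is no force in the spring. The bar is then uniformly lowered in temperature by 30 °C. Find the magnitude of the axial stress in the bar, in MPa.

σ ≈ 13.6 MPa (tensile)

The unrestrained thermal change is αΔT L = 18.7×10⁻⁶ × 30 × 525 = 0.2945 mm.
With a force P in the spring, the elastic change of the bar is PL/(AE) and that of the spring is P/k; compatibility requires their sum to equal δ_free.
So P = δ_free / [L/(AE) + 1/k] = 0.2945 / [ 525/(950×99×10³) + 1/(58×10³) ].
P = 0.2945 / 2.282×10⁻⁵ = 12900 N.
σ = P/A = 12900/950 = 13.58 MPa.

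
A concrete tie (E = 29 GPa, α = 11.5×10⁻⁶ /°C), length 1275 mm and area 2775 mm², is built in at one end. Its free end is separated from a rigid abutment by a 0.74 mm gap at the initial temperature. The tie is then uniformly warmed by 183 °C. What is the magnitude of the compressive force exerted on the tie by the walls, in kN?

P ≈ 123 kN

Unrestrained expansion: δ_free = αΔT L = 11.5×10⁻⁶ × 183 × 1275 = 2.683 mm.
This exceeds the 0.74 mm gap, so the wall pushes back. The portion of expansion that must be recovered elastically is δ_free − gap = 2.683 − 0.74 = 1.943 mm.
Compatibility: PL/(AE) = 1.943 mm, so σ = P/A = E × (1.943/1275) = 44.2 MPa.
P = σA = 44.2 × 2775 = 122.7 kN.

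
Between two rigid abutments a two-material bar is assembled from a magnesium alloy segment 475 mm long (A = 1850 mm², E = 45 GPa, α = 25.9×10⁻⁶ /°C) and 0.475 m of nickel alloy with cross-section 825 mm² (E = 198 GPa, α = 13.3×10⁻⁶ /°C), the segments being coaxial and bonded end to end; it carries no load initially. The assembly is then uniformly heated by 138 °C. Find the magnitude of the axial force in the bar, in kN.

P ≈ 298 kN (compressive)

Free thermal expansion of the whole bar: Σ αᵢΔT Lᵢ = 25.9×10⁻⁶×138×475 + 13.3×10⁻⁶×138×475 = 2.57 mm.
Since the ends are fixed, an axial force P builds up, equal in every segment, with P · Σ Lᵢ/(AᵢEᵢ) = δ_free.
Σ Lᵢ/(AᵢEᵢ) = 475/(1850×45×10³) + 475/(825×198×10³) = 8.614×10⁻⁶ mm/N.
Hence P = δ_free / Σ(L/AE) = 2.57/8.614×10⁻⁶ = 298.3 kN (compressive).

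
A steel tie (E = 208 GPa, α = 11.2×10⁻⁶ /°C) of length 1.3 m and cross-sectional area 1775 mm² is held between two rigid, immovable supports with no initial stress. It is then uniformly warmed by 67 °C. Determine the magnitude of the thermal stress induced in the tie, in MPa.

The supports are rigid, so the total axial strain is zero. The restrained thermal strain is ε = αΔT = 11.2×10⁻⁶ × 67 = 750.4×10⁻⁶.
The stress required to suppress this strain is σ = Eε = 208×10³ × 750.4×10⁻⁶ = 156.1 MPa, compressive since the tie is trying to expand.

σ ≈ 156 MPa (compressive)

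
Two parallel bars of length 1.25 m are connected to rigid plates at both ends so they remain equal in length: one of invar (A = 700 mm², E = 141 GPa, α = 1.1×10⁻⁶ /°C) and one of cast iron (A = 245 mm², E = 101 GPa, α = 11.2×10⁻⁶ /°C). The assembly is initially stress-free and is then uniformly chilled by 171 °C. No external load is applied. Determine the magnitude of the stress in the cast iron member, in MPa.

σ ≈ 139 MPa (tensile)

The cast iron has the larger α, so on cooling it would change length more than the invar if both were free. The rigid plates force a common final length, so the cast iron is put into tension and the invar into compression, with equal and opposite forces P (no external load).
Setting the final lengths equal and cancelling L: (α₁ − α₂)ΔT = P/(A₁E₁) + P/(A₂E₂).
|α₁ − α₂|·ΔT = 10.1×10⁻⁶ × 171 = 0.001727.
1/(A₁E₁) + 1/(A₂E₂) = 1/(700×141×10³) + 1/(245×101×10³) = 5.054×10⁻⁸ N⁻¹.
So P = 0.001727 / 5.054×10⁻⁸ = 34.17 kN.
σ_{cast iron} = P/A₂ = 34170/245 = 139.5 MPa, tensile.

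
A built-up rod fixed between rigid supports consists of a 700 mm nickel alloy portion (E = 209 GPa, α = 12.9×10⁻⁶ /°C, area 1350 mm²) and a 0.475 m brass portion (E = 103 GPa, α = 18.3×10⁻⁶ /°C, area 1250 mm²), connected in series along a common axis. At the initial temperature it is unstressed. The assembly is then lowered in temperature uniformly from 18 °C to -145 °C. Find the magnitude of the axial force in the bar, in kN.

Free thermal contraction of the whole bar: Σ αᵢΔT Lᵢ = 12.9×10⁻⁶×163×700 + 18.3×10⁻⁶×163×475 = 2.889 mm.
The rigid supports impose zero overall length change; the single axial force P common to all segments must satisfy P Σ Lᵢ/(AᵢEᵢ) = δ_free.
The series flexibility is Σ Lᵢ/(AᵢEᵢ) = 700/(1350×209×10³) + 475/(1250×103×10³) = 6.17×10⁻⁶ mm/N.
So P = 2.889 / 6.17×10⁻⁶ = 468.2 kN, tensile.

P ≈ 468 kN (tensile)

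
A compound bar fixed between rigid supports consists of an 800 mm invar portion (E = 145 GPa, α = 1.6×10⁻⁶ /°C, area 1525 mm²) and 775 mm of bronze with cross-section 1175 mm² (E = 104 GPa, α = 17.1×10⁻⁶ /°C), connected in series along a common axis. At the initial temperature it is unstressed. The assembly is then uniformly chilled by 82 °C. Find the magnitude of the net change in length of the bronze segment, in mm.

If the supports were absent, the total length change would be Σ αᵢΔT Lᵢ = 1.6×10⁻⁶×82×800 + 17.1×10⁻⁶×82×775 = 1.192 mm.
Since the ends are fixed, an axial force P builds up, equal in every segment, with P · Σ Lᵢ/(AᵢEᵢ) = δ_free.
The series flexibility is Σ Lᵢ/(AᵢEᵢ) = 800/(1525×145×10³) + 775/(1175×104×10³) = 9.96×10⁻⁶ mm/N.
P = 1.192 / 9.96×10⁻⁶ = 119600 N = 119.6 kN, tensile.
For the bronze segment, free thermal change = 17.1×10⁻⁶×82×775 = 1.087 mm and elastic change from P = 119600×775/(1175×104×10³) = 0.7588 mm; these oppose, so the net change is 0.328 mm (segment shortens).

|ΔL| ≈ 0.328 mm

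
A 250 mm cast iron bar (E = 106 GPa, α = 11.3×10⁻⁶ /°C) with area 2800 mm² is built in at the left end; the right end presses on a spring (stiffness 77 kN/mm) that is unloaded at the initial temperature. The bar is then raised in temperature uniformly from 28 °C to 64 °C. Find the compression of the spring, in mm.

Free thermal expansion: δ_free = αΔT L = 11.3×10⁻⁶ × 36 × 250 = 0.1017 mm.
With a force P in the spring, the elastic change of the bar is PL/(AE) and that of the spring is P/k; compatibility requires their sum to equal δ_free.
P [ L/(AE) + 1/k ] = δ_free → P [ 250/(2800×106×10³) + 1/(77×10³) ] = 0.1017.
P = 0.1017 / 1.383×10⁻⁵ = 7354 N.
Spring compression = P/k = 7354/(77×10³) = 0.09551 mm.

δ ≈ 0.0955 mm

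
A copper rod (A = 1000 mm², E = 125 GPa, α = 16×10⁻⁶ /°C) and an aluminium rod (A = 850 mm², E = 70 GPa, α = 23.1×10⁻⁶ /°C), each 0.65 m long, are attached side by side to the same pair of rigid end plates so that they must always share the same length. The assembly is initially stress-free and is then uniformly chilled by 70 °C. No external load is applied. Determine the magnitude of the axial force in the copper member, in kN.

P ≈ 20 kN (compressive in the copper)

The aluminium has the larger α, so on cooling it would change length more than the copper if both were free. The rigid plates force a common final length, so the aluminium is put into tension and the copper into compression, with equal and opposite forces P (no external load).
Compatibility of the two members (thermal + elastic change equal): (α₁ − α₂)ΔT = P·[1/(A₁E₁) + 1/(A₂E₂)].
|α₁ − α₂|·ΔT = 7.1×10⁻⁶ × 70 = 0.000497.
1/(A₁E₁) + 1/(A₂E₂) = 1/(1000×125×10³) + 1/(850×70×10³) = 2.481×10⁻⁸ N⁻¹.
So P = 0.000497 / 2.481×10⁻⁸ = 20.03 kN.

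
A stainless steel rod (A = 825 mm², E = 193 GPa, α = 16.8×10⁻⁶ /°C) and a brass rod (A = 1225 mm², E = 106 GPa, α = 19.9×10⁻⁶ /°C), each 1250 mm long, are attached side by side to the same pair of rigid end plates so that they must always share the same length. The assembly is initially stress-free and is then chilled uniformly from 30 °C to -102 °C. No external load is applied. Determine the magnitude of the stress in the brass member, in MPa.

The brass has the larger α, so on cooling it would change length more than the stainless steel if both were free. The rigid plates force a common final length, so the brass is put into tension and the stainless steel into compression, with equal and opposite forces P (no external load).
Setting the final lengths equal and cancelling L: (α₁ − α₂)ΔT = P/(A₁E₁) + P/(A₂E₂).
|α₁ − α₂|·ΔT = 3.1×10⁻⁶ × 132 = 0.0004092.
1/(A₁E₁) + 1/(A₂E₂) = 1/(825×193×10³) + 1/(1225×106×10³) = 1.398×10⁻⁸ N⁻¹.
So P = 0.0004092 / 1.398×10⁻⁸ = 29.27 kN.
σ_{brass} = P/A₂ = 29270/1225 = 23.89 MPa, tensile.

σ ≈ 23.9 MPa (tensile)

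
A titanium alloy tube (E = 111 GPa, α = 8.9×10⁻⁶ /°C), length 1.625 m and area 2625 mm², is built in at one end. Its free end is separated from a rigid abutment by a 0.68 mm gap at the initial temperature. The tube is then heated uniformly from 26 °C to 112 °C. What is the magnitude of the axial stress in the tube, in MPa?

σ ≈ 38.5 MPa (compressive)

Unrestrained expansion: δ_free = αΔT L = 8.9×10⁻⁶ × 86 × 1625 = 1.244 mm.
After closing the 0.68 mm clearance, 1.244 − 0.68 = 0.5638 mm of expansion remains to be suppressed by the wall.
That suppressed elongation corresponds to σ = E·Δ/L = 111×10³ × 0.5638/1625 = 38.51 MPa.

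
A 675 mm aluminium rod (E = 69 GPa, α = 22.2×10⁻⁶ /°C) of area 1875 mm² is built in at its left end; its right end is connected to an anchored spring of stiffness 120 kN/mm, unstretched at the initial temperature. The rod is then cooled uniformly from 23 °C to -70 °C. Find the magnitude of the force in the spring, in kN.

P ≈ 103 kN

The unrestrained thermal change is αΔT L = 22.2×10⁻⁶ × 93 × 675 = 1.394 mm.
Let P be the tensile force in the spring. The rod extends elastically by PL/(AE) and the spring stretches by P/k; together these equal δ_free.
P [ L/(AE) + 1/k ] = δ_free → P [ 675/(1875×69×10³) + 1/(120×10³) ] = 1.394.
P = 1.394 / 1.355×10⁻⁵ = 102800 N.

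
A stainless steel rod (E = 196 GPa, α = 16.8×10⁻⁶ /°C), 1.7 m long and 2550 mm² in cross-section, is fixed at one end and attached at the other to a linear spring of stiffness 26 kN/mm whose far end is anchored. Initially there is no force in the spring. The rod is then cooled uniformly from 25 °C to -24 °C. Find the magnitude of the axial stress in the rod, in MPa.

σ ≈ 13.1 MPa (tensile)

The unrestrained thermal change is αΔT L = 16.8×10⁻⁶ × 49 × 1700 = 1.399 mm.
Let P be the tensile force in the spring. The rod extends elastically by PL/(AE) and the spring stretches by P/k; together these equal δ_free.
So P = δ_free / [L/(AE) + 1/k] = 1.399 / [ 1700/(2550×196×10³) + 1/(26×10³) ].
P = 1.399 / 4.186×10⁻⁵ = 33430 N.
σ = P/A = 33430/2550 = 13.11 MPa.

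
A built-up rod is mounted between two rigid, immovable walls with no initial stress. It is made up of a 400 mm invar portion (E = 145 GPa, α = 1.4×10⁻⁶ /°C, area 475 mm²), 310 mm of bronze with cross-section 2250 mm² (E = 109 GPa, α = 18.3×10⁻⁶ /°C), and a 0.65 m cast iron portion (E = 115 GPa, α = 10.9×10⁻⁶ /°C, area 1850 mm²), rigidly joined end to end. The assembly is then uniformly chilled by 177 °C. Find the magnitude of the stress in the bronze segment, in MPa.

Free thermal contraction of the whole bar: Σ αᵢΔT Lᵢ = 1.4×10⁻⁶×177×400 + 18.3×10⁻⁶×177×310 + 10.9×10⁻⁶×177×650 = 2.357 mm.
Since the ends are fixed, an axial force P builds up, equal in every segment, with P · Σ Lᵢ/(AᵢEᵢ) = δ_free.
The series flexibility is Σ Lᵢ/(AᵢEᵢ) = 400/(475×145×10³) + 310/(2250×109×10³) + 650/(1850×115×10³) = 1.013×10⁻⁵ mm/N.
So P = 2.357 / 1.013×10⁻⁵ = 232.8 kN, tensile.
σ_{bronze} = P / A = 232800 / 2250 = 103.5 MPa.

σ ≈ 103 MPa (tensile)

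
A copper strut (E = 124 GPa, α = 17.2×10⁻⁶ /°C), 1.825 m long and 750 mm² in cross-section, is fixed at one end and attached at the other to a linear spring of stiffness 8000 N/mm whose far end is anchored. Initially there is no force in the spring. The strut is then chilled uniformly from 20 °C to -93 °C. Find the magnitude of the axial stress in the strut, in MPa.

σ ≈ 32.7 MPa (tensile)

Free thermal contraction: δ_free = αΔT L = 17.2×10⁻⁶ × 113 × 1825 = 3.547 mm.
Let P be the tensile force in the spring. The strut extends elastically by PL/(AE) and the spring stretches by P/k; together these equal δ_free.
P [ L/(AE) + 1/k ] = δ_free → P [ 1825/(750×124×10³) + 1/(8000) ] = 3.547.
P = 3.547 / 0.0001446 = 24530 N.
σ = P/A = 24530/750 = 32.7 MPa.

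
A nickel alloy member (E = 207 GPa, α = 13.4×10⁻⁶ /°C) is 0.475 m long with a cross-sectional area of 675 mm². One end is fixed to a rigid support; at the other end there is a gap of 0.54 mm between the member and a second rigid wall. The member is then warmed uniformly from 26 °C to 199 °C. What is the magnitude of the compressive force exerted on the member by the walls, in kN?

If the wall were absent the member would grow by αΔT L = 13.4×10⁻⁶ × 173 × 475 = 1.101 mm.
This exceeds the 0.54 mm gap, so the wall pushes back. The portion of expansion that must be recovered elastically is δ_free − gap = 1.101 − 0.54 = 0.5611 mm.
That suppressed elongation corresponds to σ = E·Δ/L = 207×10³ × 0.5611/475 = 244.5 MPa.
P = σA = 244.5 × 675 = 165.1 kN.

P ≈ 165 kN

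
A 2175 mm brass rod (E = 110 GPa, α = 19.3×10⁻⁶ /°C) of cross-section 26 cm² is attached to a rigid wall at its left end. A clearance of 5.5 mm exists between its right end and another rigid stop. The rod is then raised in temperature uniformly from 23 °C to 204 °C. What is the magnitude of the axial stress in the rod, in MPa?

σ ≈ 106 MPa (compressive)

If the wall were absent the rod would grow by αΔT L = 19.3×10⁻⁶ × 181 × 2175 = 7.598 mm.
The gap closes (δ_free > 5.5 mm) and the wall then resists a further 7.598 − 5.5 = 2.098 mm of expansion.
So σ = E(δ_free − g)/L = 110×10³ × 2.098/2175 = 106.1 MPa.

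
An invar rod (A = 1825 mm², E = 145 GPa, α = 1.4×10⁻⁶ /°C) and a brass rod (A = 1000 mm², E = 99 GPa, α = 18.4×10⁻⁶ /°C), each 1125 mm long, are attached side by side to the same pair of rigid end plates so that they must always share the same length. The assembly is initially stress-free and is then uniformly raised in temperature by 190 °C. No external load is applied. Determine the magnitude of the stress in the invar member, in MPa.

σ ≈ 128 MPa (tensile)

Both members must finish at the same length. With the larger α, the brass tends to over-expand; the plates restrain it, putting the brass in compression and the invar in tension. With no external load the two internal forces are equal and opposite, magnitude P.
Setting the final lengths equal and cancelling L: (α₁ − α₂)ΔT = P/(A₁E₁) + P/(A₂E₂).
|α₁ − α₂|·ΔT = 17×10⁻⁶ × 190 = 0.00323.
1/(A₁E₁) + 1/(A₂E₂) = 1/(1825×145×10³) + 1/(1000×99×10³) = 1.388×10⁻⁸ N⁻¹.
P = 0.00323 / 1.388×10⁻⁸ = 232700 N = 232.7 kN.
σ_{invar} = P/A₁ = 232700/1825 = 127.5 MPa, tensile.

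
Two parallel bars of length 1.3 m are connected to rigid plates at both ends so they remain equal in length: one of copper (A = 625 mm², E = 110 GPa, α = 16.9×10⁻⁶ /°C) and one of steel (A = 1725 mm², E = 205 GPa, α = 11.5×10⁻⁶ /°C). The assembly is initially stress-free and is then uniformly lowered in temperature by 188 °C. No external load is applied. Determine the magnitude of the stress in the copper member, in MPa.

Equilibrium of a rigid end plate with no external load gives equal and opposite internal forces ±P in the two members. Since α_{copper} > α_{steel}, cooling drives the copper into tension and the steel into compression.
Compatibility of the two members (thermal + elastic change equal): (α₁ − α₂)ΔT = P·[1/(A₁E₁) + 1/(A₂E₂)].
|α₁ − α₂|·ΔT = 5.4×10⁻⁶ × 188 = 0.001015.
1/(A₁E₁) + 1/(A₂E₂) = 1/(625×110×10³) + 1/(1725×205×10³) = 1.737×10⁻⁸ N⁻¹.
P = 0.001015 / 1.737×10⁻⁸ = 58430 N = 58.43 kN.
σ_{copper} = P/A₁ = 58430/625 = 93.5 MPa, tensile.

σ ≈ 93.5 MPa (tensile)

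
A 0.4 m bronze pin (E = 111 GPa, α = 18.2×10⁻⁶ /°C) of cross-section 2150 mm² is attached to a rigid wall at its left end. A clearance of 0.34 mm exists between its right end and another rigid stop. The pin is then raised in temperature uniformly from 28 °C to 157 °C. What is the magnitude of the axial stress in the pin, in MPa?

σ ≈ 166 MPa (compressive)

If the wall were absent the pin would grow by αΔT L = 18.2×10⁻⁶ × 129 × 400 = 0.9391 mm.
After closing the 0.34 mm clearance, 0.9391 − 0.34 = 0.5991 mm of expansion remains to be suppressed by the wall.
Compatibility: PL/(AE) = 0.5991 mm, so σ = P/A = E × (0.5991/400) = 166.3 MPa.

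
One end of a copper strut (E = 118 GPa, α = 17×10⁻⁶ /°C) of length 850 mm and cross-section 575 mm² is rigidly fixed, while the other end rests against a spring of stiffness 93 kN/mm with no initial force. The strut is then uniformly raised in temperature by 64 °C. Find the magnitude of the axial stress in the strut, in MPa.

If the spring were absent the strut would lengthen by αΔT L = 17×10⁻⁶ × 64 × 850 = 0.9248 mm.
With a force P in the spring, the elastic change of the strut is PL/(AE) and that of the spring is P/k; compatibility requires their sum to equal δ_free.
So P = δ_free / [L/(AE) + 1/k] = 0.9248 / [ 850/(575×118×10³) + 1/(93×10³) ].
P = 0.9248 / 2.328×10⁻⁵ = 39720 N.
σ = P/A = 39720/575 = 69.09 MPa.

σ ≈ 69.1 MPa (compressive)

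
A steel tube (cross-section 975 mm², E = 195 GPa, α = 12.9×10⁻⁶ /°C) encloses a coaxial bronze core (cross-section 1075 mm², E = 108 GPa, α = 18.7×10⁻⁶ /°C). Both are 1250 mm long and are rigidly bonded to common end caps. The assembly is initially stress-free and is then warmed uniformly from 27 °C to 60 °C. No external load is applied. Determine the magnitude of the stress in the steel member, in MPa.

The bronze has the larger α, so on heating it would change length more than the steel if both were free. The rigid plates force a common final length, so the bronze is put into compression and the steel into tension, with equal and opposite forces P (no external load).
Equating the net (thermal + elastic) strains gives |α₁ − α₂|·ΔT = P·[1/(A₁E₁) + 1/(A₂E₂)].
|α₁ − α₂|·ΔT = 5.8×10⁻⁶ × 33 = 0.0001914.
1/(A₁E₁) + 1/(A₂E₂) = 1/(975×195×10³) + 1/(1075×108×10³) = 1.387×10⁻⁸ N⁻¹.
P = 0.0001914 / 1.387×10⁻⁸ = 13800 N = 13.8 kN.
σ_{steel} = P/A₁ = 13800/975 = 14.15 MPa, tensile.

σ ≈ 14.2 MPa (tensile)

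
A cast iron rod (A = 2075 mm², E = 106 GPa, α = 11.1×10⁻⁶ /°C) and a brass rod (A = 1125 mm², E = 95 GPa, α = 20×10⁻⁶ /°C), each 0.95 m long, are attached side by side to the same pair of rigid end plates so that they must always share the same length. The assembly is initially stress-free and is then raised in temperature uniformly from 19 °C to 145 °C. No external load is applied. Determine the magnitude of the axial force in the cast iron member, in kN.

P ≈ 80.7 kN (tensile in the cast iron)

The brass has the larger α, so on heating it would change length more than the cast iron if both were free. The rigid plates force a common final length, so the brass is put into compression and the cast iron into tension, with equal and opposite forces P (no external load).
Compatibility of the two members (thermal + elastic change equal): (α₁ − α₂)ΔT = P·[1/(A₁E₁) + 1/(A₂E₂)].
|α₁ − α₂|·ΔT = 8.9×10⁻⁶ × 126 = 0.001121.
1/(A₁E₁) + 1/(A₂E₂) = 1/(2075×106×10³) + 1/(1125×95×10³) = 1.39×10⁻⁸ N⁻¹.
So P = 0.001121 / 1.39×10⁻⁸ = 80.66 kN.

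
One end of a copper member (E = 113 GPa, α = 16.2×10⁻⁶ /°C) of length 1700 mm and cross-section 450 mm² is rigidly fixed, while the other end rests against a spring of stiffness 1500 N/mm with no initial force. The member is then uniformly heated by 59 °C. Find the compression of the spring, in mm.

If the spring were absent the member would lengthen by αΔT L = 16.2×10⁻⁶ × 59 × 1700 = 1.625 mm.
Let P be the compressive force at the spring. The member shortens elastically by PL/(AE) and the spring compresses by P/k; together these equal δ_free.
So P = δ_free / [L/(AE) + 1/k] = 1.625 / [ 1700/(450×113×10³) + 1/(1500) ].
P = 1.625 / 0.0007001 = 2321 N.
Spring compression = P/k = 2321/(1500) = 1.547 mm.

δ ≈ 1.55 mm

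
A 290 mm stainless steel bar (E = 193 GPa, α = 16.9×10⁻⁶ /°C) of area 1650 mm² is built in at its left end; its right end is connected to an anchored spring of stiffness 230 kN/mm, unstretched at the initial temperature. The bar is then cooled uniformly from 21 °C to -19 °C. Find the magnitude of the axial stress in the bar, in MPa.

σ ≈ 22.6 MPa (tensile)

Free thermal contraction: δ_free = αΔT L = 16.9×10⁻⁶ × 40 × 290 = 0.196 mm.
Let P be the tensile force in the spring. The bar extends elastically by PL/(AE) and the spring stretches by P/k; together these equal δ_free.
So P = δ_free / [L/(AE) + 1/k] = 0.196 / [ 290/(1650×193×10³) + 1/(230×10³) ].
P = 0.196 / 5.258×10⁻⁶ = 37280 N.
σ = P/A = 37280/1650 = 22.59 MPa.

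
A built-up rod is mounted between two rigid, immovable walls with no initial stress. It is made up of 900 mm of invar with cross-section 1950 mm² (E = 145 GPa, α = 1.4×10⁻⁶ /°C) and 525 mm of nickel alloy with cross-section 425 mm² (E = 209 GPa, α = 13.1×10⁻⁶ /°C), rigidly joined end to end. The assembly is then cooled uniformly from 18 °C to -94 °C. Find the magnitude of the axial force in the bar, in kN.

If the supports were absent, the total length change would be Σ αᵢΔT Lᵢ = 1.4×10⁻⁶×112×900 + 13.1×10⁻⁶×112×525 = 0.9114 mm.
The walls prevent any net length change, so an axial force P (same in every segment) develops. Compatibility: P · Σ Lᵢ/(AᵢEᵢ) = δ_free.
Σ Lᵢ/(AᵢEᵢ) = 900/(1950×145×10³) + 525/(425×209×10³) = 9.094×10⁻⁶ mm/N.
Hence P = δ_free / Σ(L/AE) = 0.9114/9.094×10⁻⁶ = 100.2 kN (tensile).

P ≈ 100 kN (tensile)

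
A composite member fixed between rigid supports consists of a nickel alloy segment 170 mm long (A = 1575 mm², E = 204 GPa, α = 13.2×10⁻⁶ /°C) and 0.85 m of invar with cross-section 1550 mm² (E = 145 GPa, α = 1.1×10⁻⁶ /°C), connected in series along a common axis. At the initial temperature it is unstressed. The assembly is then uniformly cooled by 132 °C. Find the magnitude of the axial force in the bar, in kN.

Free thermal contraction of the whole bar: Σ αᵢΔT Lᵢ = 13.2×10⁻⁶×132×170 + 1.1×10⁻⁶×132×850 = 0.4196 mm.
The rigid supports impose zero overall length change; the single axial force P common to all segments must satisfy P Σ Lᵢ/(AᵢEᵢ) = δ_free.
The series flexibility is Σ Lᵢ/(AᵢEᵢ) = 170/(1575×204×10³) + 850/(1550×145×10³) = 4.311×10⁻⁶ mm/N.
Hence P = δ_free / Σ(L/AE) = 0.4196/4.311×10⁻⁶ = 97.34 kN (tensile).

P ≈ 97.3 kN (tensile)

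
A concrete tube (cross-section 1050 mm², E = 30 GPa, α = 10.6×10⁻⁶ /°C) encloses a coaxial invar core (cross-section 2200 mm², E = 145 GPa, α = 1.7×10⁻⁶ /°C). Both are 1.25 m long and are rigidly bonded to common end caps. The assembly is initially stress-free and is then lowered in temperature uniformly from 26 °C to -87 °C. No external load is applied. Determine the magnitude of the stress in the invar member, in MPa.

σ ≈ 13.1 MPa (compressive)

Both members must finish at the same length. With the larger α, the concrete tends to over-contract; the plates restrain it, putting the concrete in tension and the invar in compression. With no external load the two internal forces are equal and opposite, magnitude P.
Setting the final lengths equal and cancelling L: (α₁ − α₂)ΔT = P/(A₁E₁) + P/(A₂E₂).
|α₁ − α₂|·ΔT = 8.9×10⁻⁶ × 113 = 0.001006.
1/(A₁E₁) + 1/(A₂E₂) = 1/(1050×30×10³) + 1/(2200×145×10³) = 3.488×10⁻⁸ N⁻¹.
So P = 0.001006 / 3.488×10⁻⁸ = 28.83 kN.
σ_{invar} = P/A₂ = 28830/2200 = 13.11 MPa, compressive.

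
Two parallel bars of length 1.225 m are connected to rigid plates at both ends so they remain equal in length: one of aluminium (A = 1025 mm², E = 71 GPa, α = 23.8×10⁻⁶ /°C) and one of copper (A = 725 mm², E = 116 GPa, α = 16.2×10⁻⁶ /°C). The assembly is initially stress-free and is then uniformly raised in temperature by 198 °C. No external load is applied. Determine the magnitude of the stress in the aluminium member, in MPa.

Equilibrium of a rigid end plate with no external load gives equal and opposite internal forces ±P in the two members. Since α_{aluminium} > α_{copper}, heating drives the aluminium into compression and the copper into tension.
Equating the net (thermal + elastic) strains gives |α₁ − α₂|·ΔT = P·[1/(A₁E₁) + 1/(A₂E₂)].
|α₁ − α₂|·ΔT = 7.6×10⁻⁶ × 198 = 0.001505.
1/(A₁E₁) + 1/(A₂E₂) = 1/(1025×71×10³) + 1/(725×116×10³) = 2.563×10⁻⁸ N⁻¹.
P = 0.001505 / 2.563×10⁻⁸ = 58710 N = 58.71 kN.
σ_{aluminium} = P/A₁ = 58710/1025 = 57.28 MPa, compressive.

σ ≈ 57.3 MPa (compressive)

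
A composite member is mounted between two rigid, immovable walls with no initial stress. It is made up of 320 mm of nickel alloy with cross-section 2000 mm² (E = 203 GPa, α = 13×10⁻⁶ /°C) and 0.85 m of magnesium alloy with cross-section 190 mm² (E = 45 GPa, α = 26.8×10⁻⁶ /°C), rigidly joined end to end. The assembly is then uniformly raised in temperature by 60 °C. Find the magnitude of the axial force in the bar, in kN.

P ≈ 16.1 kN (compressive)

If the supports were absent, the total length change would be Σ αᵢΔT Lᵢ = 13×10⁻⁶×60×320 + 26.8×10⁻⁶×60×850 = 1.616 mm.
The rigid supports impose zero overall length change; the single axial force P common to all segments must satisfy P Σ Lᵢ/(AᵢEᵢ) = δ_free.
The series flexibility is Σ Lᵢ/(AᵢEᵢ) = 320/(2000×203×10³) + 850/(190×45×10³) = 0.0001002 mm/N.
Hence P = δ_free / Σ(L/AE) = 1.616/0.0001002 = 16.13 kN (compressive).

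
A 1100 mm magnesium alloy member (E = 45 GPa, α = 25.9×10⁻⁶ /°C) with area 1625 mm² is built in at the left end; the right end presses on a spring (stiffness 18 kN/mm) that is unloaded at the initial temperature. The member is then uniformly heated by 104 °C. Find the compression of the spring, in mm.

The unrestrained thermal change is αΔT L = 25.9×10⁻⁶ × 104 × 1100 = 2.963 mm.
With a force P in the spring, the elastic change of the member is PL/(AE) and that of the spring is P/k; compatibility requires their sum to equal δ_free.
P [ L/(AE) + 1/k ] = δ_free → P [ 1100/(1625×45×10³) + 1/(18×10³) ] = 2.963.
P = 2.963 / 7.06×10⁻⁵ = 41970 N.
Spring compression = P/k = 41970/(18×10³) = 2.332 mm.

δ ≈ 2.33 mm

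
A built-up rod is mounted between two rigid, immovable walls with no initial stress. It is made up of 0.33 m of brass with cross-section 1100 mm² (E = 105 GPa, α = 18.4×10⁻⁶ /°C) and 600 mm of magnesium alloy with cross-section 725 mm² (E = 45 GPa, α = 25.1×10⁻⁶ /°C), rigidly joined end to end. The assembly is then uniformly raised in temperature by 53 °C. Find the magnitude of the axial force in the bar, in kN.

With the walls removed the bar would change length by δ_free = Σ αᵢΔT Lᵢ = 18.4×10⁻⁶×53×330 + 25.1×10⁻⁶×53×600 = 1.12 mm.
Since the ends are fixed, an axial force P builds up, equal in every segment, with P · Σ Lᵢ/(AᵢEᵢ) = δ_free.
The series flexibility is Σ Lᵢ/(AᵢEᵢ) = 330/(1100×105×10³) + 600/(725×45×10³) = 2.125×10⁻⁵ mm/N.
So P = 1.12 / 2.125×10⁻⁵ = 52.71 kN, compressive.

P ≈ 52.7 kN (compressive)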